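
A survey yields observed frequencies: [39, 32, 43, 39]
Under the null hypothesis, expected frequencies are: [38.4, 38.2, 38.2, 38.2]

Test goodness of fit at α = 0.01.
Chi-square goodness of fit test:
H₀: observed counts match expected distribution
H₁: observed counts differ from expected distribution
df = k - 1 = 3
χ² = Σ(O - E)²/E
   = (39 - 38.4)²/38.4 + (32 - 38.2)²/38.2 + (43 - 38.2)²/38.2 + (39 - 38.2)²/38.2
   = 0.009 + 1.006 + 0.603 + 0.017
   = 1.64
p-value = 0.6514

Since p-value > α = 0.01, we fail to reject H₀.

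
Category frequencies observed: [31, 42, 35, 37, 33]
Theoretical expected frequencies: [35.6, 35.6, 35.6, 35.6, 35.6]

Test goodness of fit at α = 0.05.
Chi-square goodness of fit test:
H₀: observed counts match expected distribution
H₁: observed counts differ from expected distribution
df = k - 1 = 4
χ² = Σ(O - E)²/E
   = (31 - 35.6)²/35.6 + (42 - 35.6)²/35.6 + (35 - 35.6)²/35.6 + (37 - 35.6)²/35.6 + (33 - 35.6)²/35.6
   = 0.594 + 1.151 + 0.010 + 0.055 + 0.190
   = 2.00
p-value = 0.7358

Since p-value > α = 0.05, we fail to reject H₀.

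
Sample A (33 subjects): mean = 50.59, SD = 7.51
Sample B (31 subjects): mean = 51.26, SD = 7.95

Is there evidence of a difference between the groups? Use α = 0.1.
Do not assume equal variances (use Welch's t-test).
Welch's two-sample t-test:
H₀: μ₁ = μ₂
H₁: μ₁ ≠ μ₂
s₁²/n₁ = 7.51²/33 = 1.7091,  s₂²/n₂ = 7.95²/31 = 2.0388
SE = √(s₁²/n₁ + s₂²/n₂) = √(1.7091 + 2.0388) = 1.9359
df (Welch-Satterthwaite) = (s₁²/n₁ + s₂²/n₂)² / [(s₁²/n₁)²/(n₁-1) + (s₂²/n₂)²/(n₂-1)] ≈ 61.12
t = (x̄₁ - x̄₂) / SE = (50.59 - 51.26) / 1.9359 = -0.67 / 1.9359 = -0.346
p-value = 0.7305

Since p-value > α = 0.1, we fail to reject H₀.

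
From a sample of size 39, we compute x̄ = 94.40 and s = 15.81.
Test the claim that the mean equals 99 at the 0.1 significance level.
One-sample t-test:
H₀: μ = 99
H₁: μ ≠ 99
df = n - 1 = 38
t = (x̄ - μ₀) / (s/√n) = (94.40 - 99) / (15.81/√39) = -1.817
p-value = 0.0771

Since p-value < α = 0.1, we reject H₀.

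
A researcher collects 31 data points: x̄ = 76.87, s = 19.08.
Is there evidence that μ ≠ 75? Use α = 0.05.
One-sample t-test:
H₀: μ = 75
H₁: μ ≠ 75
df = n - 1 = 30
t = (x̄ - μ₀) / (s/√n) = (76.87 - 75) / (19.08/√31) = 0.546
p-value = 0.5893

Since p-value > α = 0.05, we fail to reject H₀.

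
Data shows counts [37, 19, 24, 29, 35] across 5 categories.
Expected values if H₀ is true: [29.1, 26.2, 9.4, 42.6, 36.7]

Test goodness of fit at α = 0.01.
Chi-square goodness of fit test:
H₀: observed counts match expected distribution
H₁: observed counts differ from expected distribution
df = k - 1 = 4
χ² = Σ(O - E)²/E
   = (37 - 29.1)²/29.1 + (19 - 26.2)²/26.2 + (24 - 9.4)²/9.4 + (29 - 42.6)²/42.6 + (35 - 36.7)²/36.7
   = 2.145 + 1.979 + 22.677 + 4.342 + 0.079
   = 31.22
p-value < 0.0001

Since p-value < α = 0.01, we reject H₀.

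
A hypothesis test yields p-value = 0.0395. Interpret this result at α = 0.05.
Since p = 0.0395 < α = 0.05, reject H₀.
There is sufficient evidence to reject the null hypothesis; the result is statistically significant at the 0.05 level.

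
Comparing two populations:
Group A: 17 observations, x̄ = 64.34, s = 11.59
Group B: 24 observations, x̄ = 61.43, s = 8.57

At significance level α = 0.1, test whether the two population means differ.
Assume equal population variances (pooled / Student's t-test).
Student's two-sample t-test (equal variances):
H₀: μ₁ = μ₂
H₁: μ₁ ≠ μ₂
df = n₁ + n₂ - 2 = 39
Pooled variance s_p² = [(n₁-1)s₁² + (n₂-1)s₂²] / (n₁ + n₂ - 2) = [(16)(11.59²) + (23)(8.57²)] / 39 = 98.4226
SE = √(s_p²(1/n₁ + 1/n₂)) = √(98.4226 × (1/17 + 1/24)) = 3.1449
t = (x̄₁ - x̄₂) / SE = (64.34 - 61.43) / 3.1449 = 2.91 / 3.1449 = 0.925
p-value = 0.3605

Since p-value > α = 0.1, we fail to reject H₀.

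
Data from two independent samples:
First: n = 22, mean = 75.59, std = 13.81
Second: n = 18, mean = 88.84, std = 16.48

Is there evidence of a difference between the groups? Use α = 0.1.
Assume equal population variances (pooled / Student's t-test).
Student's two-sample t-test (equal variances):
H₀: μ₁ = μ₂
H₁: μ₁ ≠ μ₂
df = n₁ + n₂ - 2 = 38
Pooled variance s_p² = [(n₁-1)s₁² + (n₂-1)s₂²] / (n₁ + n₂ - 2) = [(21)(13.81²) + (17)(16.48²)] / 38 = 226.8967
SE = √(s_p²(1/n₁ + 1/n₂)) = √(226.8967 × (1/22 + 1/18)) = 4.7874
t = (x̄₁ - x̄₂) / SE = (75.59 - 88.84) / 4.7874 = -13.25 / 4.7874 = -2.768
p-value = 0.0087

Since p-value < α = 0.1, we reject H₀.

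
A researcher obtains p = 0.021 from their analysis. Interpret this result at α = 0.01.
Since p = 0.021 > α = 0.01, fail to reject H₀.
There is insufficient evidence to reject the null hypothesis; the result is not statistically significant at the 0.01 level.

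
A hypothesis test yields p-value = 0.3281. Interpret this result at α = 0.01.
Since p = 0.3281 > α = 0.01, fail to reject H₀.
There is insufficient evidence to reject the null hypothesis; the result is not statistically significant at the 0.01 level.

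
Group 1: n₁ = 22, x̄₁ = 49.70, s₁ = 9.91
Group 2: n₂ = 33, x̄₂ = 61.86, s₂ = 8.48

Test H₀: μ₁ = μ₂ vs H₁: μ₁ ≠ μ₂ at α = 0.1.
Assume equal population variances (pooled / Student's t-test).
Student's two-sample t-test (equal variances):
H₀: μ₁ = μ₂
H₁: μ₁ ≠ μ₂
df = n₁ + n₂ - 2 = 53
Pooled variance s_p² = [(n₁-1)s₁² + (n₂-1)s₂²] / (n₁ + n₂ - 2) = [(21)(9.91²) + (32)(8.48²)] / 53 = 82.3302
SE = √(s_p²(1/n₁ + 1/n₂)) = √(82.3302 × (1/22 + 1/33)) = 2.4974
t = (x̄₁ - x̄₂) / SE = (49.70 - 61.86) / 2.4974 = -12.16 / 2.4974 = -4.869
p-value < 0.0001

Since p-value < α = 0.1, we reject H₀.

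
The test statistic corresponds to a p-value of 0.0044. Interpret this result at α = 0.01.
Since p = 0.0044 < α = 0.01, reject H₀.
There is sufficient evidence to reject the null hypothesis; the result is statistically significant at the 0.01 level.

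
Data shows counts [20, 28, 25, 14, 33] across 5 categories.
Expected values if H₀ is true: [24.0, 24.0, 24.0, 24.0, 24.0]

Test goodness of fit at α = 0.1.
Chi-square goodness of fit test:
H₀: observed counts match expected distribution
H₁: observed counts differ from expected distribution
df = k - 1 = 4
χ² = Σ(O - E)²/E
   = (20 - 24.0)²/24.0 + (28 - 24.0)²/24.0 + (25 - 24.0)²/24.0 + (14 - 24.0)²/24.0 + (33 - 24.0)²/24.0
   = 0.667 + 0.667 + 0.042 + 4.167 + 3.375
   = 8.92
p-value = 0.0632

Since p-value < α = 0.1, we reject H₀.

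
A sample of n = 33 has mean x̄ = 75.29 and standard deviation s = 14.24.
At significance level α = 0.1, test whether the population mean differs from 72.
One-sample t-test:
H₀: μ = 72
H₁: μ ≠ 72
df = n - 1 = 32
t = (x̄ - μ₀) / (s/√n) = (75.29 - 72) / (14.24/√33) = 1.327
p-value = 0.1938

Since p-value > α = 0.1, we fail to reject H₀.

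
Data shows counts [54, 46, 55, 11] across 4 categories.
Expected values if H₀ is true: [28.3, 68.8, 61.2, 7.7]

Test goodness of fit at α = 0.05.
Chi-square goodness of fit test:
H₀: observed counts match expected distribution
H₁: observed counts differ from expected distribution
df = k - 1 = 3
χ² = Σ(O - E)²/E
   = (54 - 28.3)²/28.3 + (46 - 68.8)²/68.8 + (55 - 61.2)²/61.2 + (11 - 7.7)²/7.7
   = 23.339 + 7.556 + 0.628 + 1.414
   = 32.94
p-value < 0.0001

Since p-value < α = 0.05, we reject H₀.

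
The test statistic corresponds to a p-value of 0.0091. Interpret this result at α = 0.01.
Since p = 0.0091 < α = 0.01, reject H₀.
There is sufficient evidence to reject the null hypothesis; the result is statistically significant at the 0.01 level.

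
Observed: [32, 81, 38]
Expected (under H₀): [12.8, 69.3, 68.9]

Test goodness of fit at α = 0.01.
Chi-square goodness of fit test:
H₀: observed counts match expected distribution
H₁: observed counts differ from expected distribution
df = k - 1 = 2
χ² = Σ(O - E)²/E
   = (32 - 12.8)²/12.8 + (81 - 69.3)²/69.3 + (38 - 68.9)²/68.9
   = 28.800 + 1.975 + 13.858
   = 44.63
p-value < 0.0001

Since p-value < α = 0.01, we reject H₀.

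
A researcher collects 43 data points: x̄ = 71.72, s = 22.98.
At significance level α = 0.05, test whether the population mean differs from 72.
One-sample t-test:
H₀: μ = 72
H₁: μ ≠ 72
df = n - 1 = 42
t = (x̄ - μ₀) / (s/√n) = (71.72 - 72) / (22.98/√43) = -0.080
p-value = 0.9367

Since p-value > α = 0.05, we fail to reject H₀.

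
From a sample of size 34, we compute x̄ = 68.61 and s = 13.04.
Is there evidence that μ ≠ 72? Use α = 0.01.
One-sample t-test:
H₀: μ = 72
H₁: μ ≠ 72
df = n - 1 = 33
t = (x̄ - μ₀) / (s/√n) = (68.61 - 72) / (13.04/√34) = -1.516
p-value = 0.1391

Since p-value > α = 0.01, we fail to reject H₀.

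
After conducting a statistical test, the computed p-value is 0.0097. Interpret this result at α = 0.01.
Since p = 0.0097 < α = 0.01, reject H₀.
There is sufficient evidence to reject the null hypothesis; the result is statistically significant at the 0.01 level.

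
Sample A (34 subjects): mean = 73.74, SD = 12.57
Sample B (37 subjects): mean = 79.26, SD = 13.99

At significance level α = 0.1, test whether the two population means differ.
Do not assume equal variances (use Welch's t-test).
Welch's two-sample t-test:
H₀: μ₁ = μ₂
H₁: μ₁ ≠ μ₂
s₁²/n₁ = 12.57²/34 = 4.6472,  s₂²/n₂ = 13.99²/37 = 5.2897
SE = √(s₁²/n₁ + s₂²/n₂) = √(4.6472 + 5.2897) = 3.1523
df (Welch-Satterthwaite) = (s₁²/n₁ + s₂²/n₂)² / [(s₁²/n₁)²/(n₁-1) + (s₂²/n₂)²/(n₂-1)] ≈ 68.97
t = (x̄₁ - x̄₂) / SE = (73.74 - 79.26) / 3.1523 = -5.52 / 3.1523 = -1.751
p-value = 0.0844

Since p-value < α = 0.1, we reject H₀.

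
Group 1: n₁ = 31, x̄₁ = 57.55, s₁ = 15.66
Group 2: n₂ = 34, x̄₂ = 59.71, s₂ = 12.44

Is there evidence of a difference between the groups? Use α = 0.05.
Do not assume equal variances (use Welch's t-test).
Welch's two-sample t-test:
H₀: μ₁ = μ₂
H₁: μ₁ ≠ μ₂
s₁²/n₁ = 15.66²/31 = 7.9108,  s₂²/n₂ = 12.44²/34 = 4.5516
SE = √(s₁²/n₁ + s₂²/n₂) = √(7.9108 + 4.5516) = 3.5302
df (Welch-Satterthwaite) = (s₁²/n₁ + s₂²/n₂)² / [(s₁²/n₁)²/(n₁-1) + (s₂²/n₂)²/(n₂-1)] ≈ 57.23
t = (x̄₁ - x̄₂) / SE = (57.55 - 59.71) / 3.5302 = -2.16 / 3.5302 = -0.612
p-value = 0.5431

Since p-value > α = 0.05, we fail to reject H₀.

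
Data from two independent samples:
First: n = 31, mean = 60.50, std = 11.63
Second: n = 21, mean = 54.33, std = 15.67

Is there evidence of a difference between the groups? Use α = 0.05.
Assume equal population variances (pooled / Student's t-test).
Student's two-sample t-test (equal variances):
H₀: μ₁ = μ₂
H₁: μ₁ ≠ μ₂
df = n₁ + n₂ - 2 = 50
Pooled variance s_p² = [(n₁-1)s₁² + (n₂-1)s₂²] / (n₁ + n₂ - 2) = [(30)(11.63²) + (20)(15.67²)] / 50 = 179.3737
SE = √(s_p²(1/n₁ + 1/n₂)) = √(179.3737 × (1/31 + 1/21)) = 3.7852
t = (x̄₁ - x̄₂) / SE = (60.50 - 54.33) / 3.7852 = 6.17 / 3.7852 = 1.630
p-value = 0.1094

Since p-value > α = 0.05, we fail to reject H₀.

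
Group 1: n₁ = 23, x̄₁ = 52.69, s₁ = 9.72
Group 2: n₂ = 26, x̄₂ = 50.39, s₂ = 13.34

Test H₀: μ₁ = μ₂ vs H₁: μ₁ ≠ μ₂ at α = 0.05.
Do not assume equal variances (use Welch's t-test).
Welch's two-sample t-test:
H₀: μ₁ = μ₂
H₁: μ₁ ≠ μ₂
s₁²/n₁ = 9.72²/23 = 4.1078,  s₂²/n₂ = 13.34²/26 = 6.8444
SE = √(s₁²/n₁ + s₂²/n₂) = √(4.1078 + 6.8444) = 3.3094
df (Welch-Satterthwaite) = (s₁²/n₁ + s₂²/n₂)² / [(s₁²/n₁)²/(n₁-1) + (s₂²/n₂)²/(n₂-1)] ≈ 45.42
t = (x̄₁ - x̄₂) / SE = (52.69 - 50.39) / 3.3094 = 2.30 / 3.3094 = 0.695
p-value = 0.4906

Since p-value > α = 0.05, we fail to reject H₀.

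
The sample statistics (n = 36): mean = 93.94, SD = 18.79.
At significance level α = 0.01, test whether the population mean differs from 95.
One-sample t-test:
H₀: μ = 95
H₁: μ ≠ 95
df = n - 1 = 35
t = (x̄ - μ₀) / (s/√n) = (93.94 - 95) / (18.79/√36) = -0.338
p-value = 0.7370

Since p-value > α = 0.01, we fail to reject H₀.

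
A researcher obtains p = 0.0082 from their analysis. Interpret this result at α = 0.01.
Since p = 0.0082 < α = 0.01, reject H₀.
There is sufficient evidence to reject the null hypothesis; the result is statistically significant at the 0.01 level.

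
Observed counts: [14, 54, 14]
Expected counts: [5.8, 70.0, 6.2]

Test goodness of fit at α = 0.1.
Chi-square goodness of fit test:
H₀: observed counts match expected distribution
H₁: observed counts differ from expected distribution
df = k - 1 = 2
χ² = Σ(O - E)²/E
   = (14 - 5.8)²/5.8 + (54 - 70.0)²/70.0 + (14 - 6.2)²/6.2
   = 11.593 + 3.657 + 9.813
   = 25.06
p-value < 0.0001

Since p-value < α = 0.1, we reject H₀.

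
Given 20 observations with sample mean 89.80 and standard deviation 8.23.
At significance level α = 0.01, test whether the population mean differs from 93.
One-sample t-test:
H₀: μ = 93
H₁: μ ≠ 93
df = n - 1 = 19
t = (x̄ - μ₀) / (s/√n) = (89.80 - 93) / (8.23/√20) = -1.739
p-value = 0.0982

Since p-value > α = 0.01, we fail to reject H₀.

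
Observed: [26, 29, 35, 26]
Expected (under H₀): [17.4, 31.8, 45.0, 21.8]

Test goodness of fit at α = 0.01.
Chi-square goodness of fit test:
H₀: observed counts match expected distribution
H₁: observed counts differ from expected distribution
df = k - 1 = 3
χ² = Σ(O - E)²/E
   = (26 - 17.4)²/17.4 + (29 - 31.8)²/31.8 + (35 - 45.0)²/45.0 + (26 - 21.8)²/21.8
   = 4.251 + 0.247 + 2.222 + 0.809
   = 7.53
p-value = 0.0568

Since p-value > α = 0.01, we fail to reject H₀.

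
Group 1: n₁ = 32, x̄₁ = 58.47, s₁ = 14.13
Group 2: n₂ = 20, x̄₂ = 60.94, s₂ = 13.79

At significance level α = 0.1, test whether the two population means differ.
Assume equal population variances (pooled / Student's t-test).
Student's two-sample t-test (equal variances):
H₀: μ₁ = μ₂
H₁: μ₁ ≠ μ₂
df = n₁ + n₂ - 2 = 50
Pooled variance s_p² = [(n₁-1)s₁² + (n₂-1)s₂²] / (n₁ + n₂ - 2) = [(31)(14.13²) + (19)(13.79²)] / 50 = 196.0496
SE = √(s_p²(1/n₁ + 1/n₂)) = √(196.0496 × (1/32 + 1/20)) = 3.9911
t = (x̄₁ - x̄₂) / SE = (58.47 - 60.94) / 3.9911 = -2.47 / 3.9911 = -0.619
p-value = 0.5388

Since p-value > α = 0.1, we fail to reject H₀.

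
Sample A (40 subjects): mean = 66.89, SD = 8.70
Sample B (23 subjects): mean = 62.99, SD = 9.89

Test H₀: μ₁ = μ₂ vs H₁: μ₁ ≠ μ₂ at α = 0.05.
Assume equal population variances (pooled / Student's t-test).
Student's two-sample t-test (equal variances):
H₀: μ₁ = μ₂
H₁: μ₁ ≠ μ₂
df = n₁ + n₂ - 2 = 61
Pooled variance s_p² = [(n₁-1)s₁² + (n₂-1)s₂²] / (n₁ + n₂ - 2) = [(39)(8.70²) + (22)(9.89²)] / 61 = 83.6685
SE = √(s_p²(1/n₁ + 1/n₂)) = √(83.6685 × (1/40 + 1/23)) = 2.3936
t = (x̄₁ - x̄₂) / SE = (66.89 - 62.99) / 2.3936 = 3.90 / 2.3936 = 1.629
p-value = 0.1084

Since p-value > α = 0.05, we fail to reject H₀.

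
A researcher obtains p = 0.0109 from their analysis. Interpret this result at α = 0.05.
Since p = 0.0109 < α = 0.05, reject H₀.
There is sufficient evidence to reject the null hypothesis; the result is statistically significant at the 0.05 level.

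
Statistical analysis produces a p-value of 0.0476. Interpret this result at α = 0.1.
Since p = 0.0476 < α = 0.1, reject H₀.
There is sufficient evidence to reject the null hypothesis; the result is statistically significant at the 0.1 level.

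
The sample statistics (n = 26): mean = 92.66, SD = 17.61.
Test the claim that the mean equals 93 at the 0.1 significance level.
One-sample t-test:
H₀: μ = 93
H₁: μ ≠ 93
df = n - 1 = 25
t = (x̄ - μ₀) / (s/√n) = (92.66 - 93) / (17.61/√26) = -0.098
p-value = 0.9224

Since p-value > α = 0.1, we fail to reject H₀.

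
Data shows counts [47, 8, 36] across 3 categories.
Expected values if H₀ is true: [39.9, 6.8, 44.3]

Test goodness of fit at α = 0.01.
Chi-square goodness of fit test:
H₀: observed counts match expected distribution
H₁: observed counts differ from expected distribution
df = k - 1 = 2
χ² = Σ(O - E)²/E
   = (47 - 39.9)²/39.9 + (8 - 6.8)²/6.8 + (36 - 44.3)²/44.3
   = 1.263 + 0.212 + 1.555
   = 3.03
p-value = 0.2198

Since p-value > α = 0.01, we fail to reject H₀.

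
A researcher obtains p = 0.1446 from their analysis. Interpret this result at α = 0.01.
Since p = 0.1446 > α = 0.01, fail to reject H₀.
There is insufficient evidence to reject the null hypothesis; the result is not statistically significant at the 0.01 level.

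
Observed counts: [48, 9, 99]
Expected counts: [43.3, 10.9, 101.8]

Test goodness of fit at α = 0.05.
Chi-square goodness of fit test:
H₀: observed counts match expected distribution
H₁: observed counts differ from expected distribution
df = k - 1 = 2
χ² = Σ(O - E)²/E
   = (48 - 43.3)²/43.3 + (9 - 10.9)²/10.9 + (99 - 101.8)²/101.8
   = 0.510 + 0.331 + 0.077
   = 0.92
p-value = 0.6318

Since p-value > α = 0.05, we fail to reject H₀.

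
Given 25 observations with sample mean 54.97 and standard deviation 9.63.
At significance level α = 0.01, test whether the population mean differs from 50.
One-sample t-test:
H₀: μ = 50
H₁: μ ≠ 50
df = n - 1 = 24
t = (x̄ - μ₀) / (s/√n) = (54.97 - 50) / (9.63/√25) = 2.580
p-value = 0.0164

Since p-value > α = 0.01, we fail to reject H₀.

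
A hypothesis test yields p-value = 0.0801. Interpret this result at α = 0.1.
Since p = 0.0801 < α = 0.1, reject H₀.
There is sufficient evidence to reject the null hypothesis; the result is statistically significant at the 0.1 level.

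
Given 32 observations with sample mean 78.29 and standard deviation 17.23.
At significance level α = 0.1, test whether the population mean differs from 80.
One-sample t-test:
H₀: μ = 80
H₁: μ ≠ 80
df = n - 1 = 31
t = (x̄ - μ₀) / (s/√n) = (78.29 - 80) / (17.23/√32) = -0.561
p-value = 0.5785

Since p-value > α = 0.1, we fail to reject H₀.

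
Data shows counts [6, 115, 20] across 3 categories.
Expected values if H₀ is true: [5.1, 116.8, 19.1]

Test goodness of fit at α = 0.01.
Chi-square goodness of fit test:
H₀: observed counts match expected distribution
H₁: observed counts differ from expected distribution
df = k - 1 = 2
χ² = Σ(O - E)²/E
   = (6 - 5.1)²/5.1 + (115 - 116.8)²/116.8 + (20 - 19.1)²/19.1
   = 0.159 + 0.028 + 0.042
   = 0.23
p-value = 0.8918

Since p-value > α = 0.01, we fail to reject H₀.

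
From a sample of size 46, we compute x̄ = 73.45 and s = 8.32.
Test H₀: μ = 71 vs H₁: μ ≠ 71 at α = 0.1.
One-sample t-test:
H₀: μ = 71
H₁: μ ≠ 71
df = n - 1 = 45
t = (x̄ - μ₀) / (s/√n) = (73.45 - 71) / (8.32/√46) = 1.997
p-value = 0.0519

Since p-value < α = 0.1, we reject H₀.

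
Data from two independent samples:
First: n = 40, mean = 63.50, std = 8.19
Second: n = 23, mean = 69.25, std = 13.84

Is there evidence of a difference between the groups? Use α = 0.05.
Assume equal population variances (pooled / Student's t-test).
Student's two-sample t-test (equal variances):
H₀: μ₁ = μ₂
H₁: μ₁ ≠ μ₂
df = n₁ + n₂ - 2 = 61
Pooled variance s_p² = [(n₁-1)s₁² + (n₂-1)s₂²] / (n₁ + n₂ - 2) = [(39)(8.19²) + (22)(13.84²)] / 61 = 111.9667
SE = √(s_p²(1/n₁ + 1/n₂)) = √(111.9667 × (1/40 + 1/23)) = 2.7690
t = (x̄₁ - x̄₂) / SE = (63.50 - 69.25) / 2.7690 = -5.75 / 2.7690 = -2.077
p-value = 0.0421

Since p-value < α = 0.05, we reject H₀.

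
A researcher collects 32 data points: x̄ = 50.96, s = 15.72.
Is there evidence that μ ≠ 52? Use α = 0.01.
One-sample t-test:
H₀: μ = 52
H₁: μ ≠ 52
df = n - 1 = 31
t = (x̄ - μ₀) / (s/√n) = (50.96 - 52) / (15.72/√32) = -0.374
p-value = 0.7108

Since p-value > α = 0.01, we fail to reject H₀.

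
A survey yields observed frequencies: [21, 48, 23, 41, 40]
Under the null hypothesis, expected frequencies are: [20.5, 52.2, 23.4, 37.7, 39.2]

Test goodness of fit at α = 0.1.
Chi-square goodness of fit test:
H₀: observed counts match expected distribution
H₁: observed counts differ from expected distribution
df = k - 1 = 4
χ² = Σ(O - E)²/E
   = (21 - 20.5)²/20.5 + (48 - 52.2)²/52.2 + (23 - 23.4)²/23.4 + (41 - 37.7)²/37.7 + (40 - 39.2)²/39.2
   = 0.012 + 0.338 + 0.007 + 0.289 + 0.016
   = 0.66
p-value = 0.9559

Since p-value > α = 0.1, we fail to reject H₀.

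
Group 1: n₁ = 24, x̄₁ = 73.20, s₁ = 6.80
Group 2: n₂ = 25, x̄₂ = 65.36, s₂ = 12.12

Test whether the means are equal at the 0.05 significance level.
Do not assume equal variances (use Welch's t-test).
Welch's two-sample t-test:
H₀: μ₁ = μ₂
H₁: μ₁ ≠ μ₂
s₁²/n₁ = 6.80²/24 = 1.9267,  s₂²/n₂ = 12.12²/25 = 5.8758
SE = √(s₁²/n₁ + s₂²/n₂) = √(1.9267 + 5.8758) = 2.7933
df (Welch-Satterthwaite) = (s₁²/n₁ + s₂²/n₂)² / [(s₁²/n₁)²/(n₁-1) + (s₂²/n₂)²/(n₂-1)] ≈ 38.05
t = (x̄₁ - x̄₂) / SE = (73.20 - 65.36) / 2.7933 = 7.84 / 2.7933 = 2.807
p-value = 0.0078

Since p-value < α = 0.05, we reject H₀.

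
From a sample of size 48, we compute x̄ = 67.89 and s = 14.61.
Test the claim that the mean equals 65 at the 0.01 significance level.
One-sample t-test:
H₀: μ = 65
H₁: μ ≠ 65
df = n - 1 = 47
t = (x̄ - μ₀) / (s/√n) = (67.89 - 65) / (14.61/√48) = 1.370
p-value = 0.1771

Since p-value > α = 0.01, we fail to reject H₀.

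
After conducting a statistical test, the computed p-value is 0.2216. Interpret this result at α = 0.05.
Since p = 0.2216 > α = 0.05, fail to reject H₀.
There is insufficient evidence to reject the null hypothesis; the result is not statistically significant at the 0.05 level.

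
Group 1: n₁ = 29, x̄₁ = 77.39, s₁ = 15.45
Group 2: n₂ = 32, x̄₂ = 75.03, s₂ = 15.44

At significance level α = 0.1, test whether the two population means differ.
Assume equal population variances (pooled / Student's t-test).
Student's two-sample t-test (equal variances):
H₀: μ₁ = μ₂
H₁: μ₁ ≠ μ₂
df = n₁ + n₂ - 2 = 59
Pooled variance s_p² = [(n₁-1)s₁² + (n₂-1)s₂²] / (n₁ + n₂ - 2) = [(28)(15.45²) + (31)(15.44²)] / 59 = 238.5402
SE = √(s_p²(1/n₁ + 1/n₂)) = √(238.5402 × (1/29 + 1/32)) = 3.9598
t = (x̄₁ - x̄₂) / SE = (77.39 - 75.03) / 3.9598 = 2.36 / 3.9598 = 0.596
p-value = 0.5535

Since p-value > α = 0.1, we fail to reject H₀.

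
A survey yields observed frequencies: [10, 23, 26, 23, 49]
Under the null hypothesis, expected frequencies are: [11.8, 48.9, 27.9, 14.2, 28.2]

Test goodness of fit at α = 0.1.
Chi-square goodness of fit test:
H₀: observed counts match expected distribution
H₁: observed counts differ from expected distribution
df = k - 1 = 4
χ² = Σ(O - E)²/E
   = (10 - 11.8)²/11.8 + (23 - 48.9)²/48.9 + (26 - 27.9)²/27.9 + (23 - 14.2)²/14.2 + (49 - 28.2)²/28.2
   = 0.275 + 13.718 + 0.129 + 5.454 + 15.342
   = 34.92
p-value < 0.0001

Since p-value < α = 0.1, we reject H₀.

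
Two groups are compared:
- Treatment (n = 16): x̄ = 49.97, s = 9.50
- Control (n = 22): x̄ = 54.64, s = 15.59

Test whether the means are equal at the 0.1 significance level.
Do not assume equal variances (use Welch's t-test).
Welch's two-sample t-test:
H₀: μ₁ = μ₂
H₁: μ₁ ≠ μ₂
s₁²/n₁ = 9.50²/16 = 5.6406,  s₂²/n₂ = 15.59²/22 = 11.0476
SE = √(s₁²/n₁ + s₂²/n₂) = √(5.6406 + 11.0476) = 4.0851
df (Welch-Satterthwaite) = (s₁²/n₁ + s₂²/n₂)² / [(s₁²/n₁)²/(n₁-1) + (s₂²/n₂)²/(n₂-1)] ≈ 35.11
t = (x̄₁ - x̄₂) / SE = (49.97 - 54.64) / 4.0851 = -4.67 / 4.0851 = -1.143
p-value = 0.2607

Since p-value > α = 0.1, we fail to reject H₀.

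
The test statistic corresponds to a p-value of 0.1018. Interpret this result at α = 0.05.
Since p = 0.1018 > α = 0.05, fail to reject H₀.
There is insufficient evidence to reject the null hypothesis; the result is not statistically significant at the 0.05 level.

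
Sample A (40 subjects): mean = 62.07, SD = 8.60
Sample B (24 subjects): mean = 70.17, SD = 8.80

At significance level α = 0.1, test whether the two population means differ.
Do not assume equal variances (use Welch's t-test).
Welch's two-sample t-test:
H₀: μ₁ = μ₂
H₁: μ₁ ≠ μ₂
s₁²/n₁ = 8.60²/40 = 1.8490,  s₂²/n₂ = 8.80²/24 = 3.2267
SE = √(s₁²/n₁ + s₂²/n₂) = √(1.8490 + 3.2267) = 2.2529
df (Welch-Satterthwaite) = (s₁²/n₁ + s₂²/n₂)² / [(s₁²/n₁)²/(n₁-1) + (s₂²/n₂)²/(n₂-1)] ≈ 47.68
t = (x̄₁ - x̄₂) / SE = (62.07 - 70.17) / 2.2529 = -8.10 / 2.2529 = -3.595
p-value = 0.0008

Since p-value < α = 0.1, we reject H₀.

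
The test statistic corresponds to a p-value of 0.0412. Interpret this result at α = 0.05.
Since p = 0.0412 < α = 0.05, reject H₀.
There is sufficient evidence to reject the null hypothesis; the result is statistically significant at the 0.05 level.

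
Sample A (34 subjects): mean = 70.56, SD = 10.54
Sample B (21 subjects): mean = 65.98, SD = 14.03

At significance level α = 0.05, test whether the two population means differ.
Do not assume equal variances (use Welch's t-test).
Welch's two-sample t-test:
H₀: μ₁ = μ₂
H₁: μ₁ ≠ μ₂
s₁²/n₁ = 10.54²/34 = 3.2674,  s₂²/n₂ = 14.03²/21 = 9.3734
SE = √(s₁²/n₁ + s₂²/n₂) = √(3.2674 + 9.3734) = 3.5554
df (Welch-Satterthwaite) = (s₁²/n₁ + s₂²/n₂)² / [(s₁²/n₁)²/(n₁-1) + (s₂²/n₂)²/(n₂-1)] ≈ 33.88
t = (x̄₁ - x̄₂) / SE = (70.56 - 65.98) / 3.5554 = 4.58 / 3.5554 = 1.288
p-value = 0.2064

Since p-value > α = 0.05, we fail to reject H₀.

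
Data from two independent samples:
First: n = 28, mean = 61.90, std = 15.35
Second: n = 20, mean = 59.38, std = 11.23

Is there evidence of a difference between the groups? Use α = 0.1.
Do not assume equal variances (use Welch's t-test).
Welch's two-sample t-test:
H₀: μ₁ = μ₂
H₁: μ₁ ≠ μ₂
s₁²/n₁ = 15.35²/28 = 8.4151,  s₂²/n₂ = 11.23²/20 = 6.3056
SE = √(s₁²/n₁ + s₂²/n₂) = √(8.4151 + 6.3056) = 3.8368
df (Welch-Satterthwaite) = (s₁²/n₁ + s₂²/n₂)² / [(s₁²/n₁)²/(n₁-1) + (s₂²/n₂)²/(n₂-1)] ≈ 45.96
t = (x̄₁ - x̄₂) / SE = (61.90 - 59.38) / 3.8368 = 2.52 / 3.8368 = 0.657
p-value = 0.5146

Since p-value > α = 0.1, we fail to reject H₀.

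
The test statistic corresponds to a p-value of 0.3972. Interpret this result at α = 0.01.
Since p = 0.3972 > α = 0.01, fail to reject H₀.
There is insufficient evidence to reject the null hypothesis; the result is not statistically significant at the 0.01 level.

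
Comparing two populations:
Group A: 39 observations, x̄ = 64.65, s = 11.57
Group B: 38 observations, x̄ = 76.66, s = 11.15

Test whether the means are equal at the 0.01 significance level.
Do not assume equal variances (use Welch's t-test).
Welch's two-sample t-test:
H₀: μ₁ = μ₂
H₁: μ₁ ≠ μ₂
s₁²/n₁ = 11.57²/39 = 3.4324,  s₂²/n₂ = 11.15²/38 = 3.2716
SE = √(s₁²/n₁ + s₂²/n₂) = √(3.4324 + 3.2716) = 2.5892
df (Welch-Satterthwaite) = (s₁²/n₁ + s₂²/n₂)² / [(s₁²/n₁)²/(n₁-1) + (s₂²/n₂)²/(n₂-1)] ≈ 74.99
t = (x̄₁ - x̄₂) / SE = (64.65 - 76.66) / 2.5892 = -12.01 / 2.5892 = -4.638
p-value < 0.0001

Since p-value < α = 0.01, we reject H₀.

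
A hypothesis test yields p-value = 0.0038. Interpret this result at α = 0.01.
Since p = 0.0038 < α = 0.01, reject H₀.
There is sufficient evidence to reject the null hypothesis; the result is statistically significant at the 0.01 level.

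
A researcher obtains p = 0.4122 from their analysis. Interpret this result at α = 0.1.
Since p = 0.4122 > α = 0.1, fail to reject H₀.
There is insufficient evidence to reject the null hypothesis; the result is not statistically significant at the 0.1 level.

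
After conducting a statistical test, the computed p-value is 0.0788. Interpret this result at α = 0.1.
Since p = 0.0788 < α = 0.1, reject H₀.
There is sufficient evidence to reject the null hypothesis; the result is statistically significant at the 0.1 level.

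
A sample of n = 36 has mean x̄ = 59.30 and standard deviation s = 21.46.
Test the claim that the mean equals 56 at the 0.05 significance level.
One-sample t-test:
H₀: μ = 56
H₁: μ ≠ 56
df = n - 1 = 35
t = (x̄ - μ₀) / (s/√n) = (59.30 - 56) / (21.46/√36) = 0.923
p-value = 0.3625

Since p-value > α = 0.05, we fail to reject H₀.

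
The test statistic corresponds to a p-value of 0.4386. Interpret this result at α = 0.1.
Since p = 0.4386 > α = 0.1, fail to reject H₀.
There is insufficient evidence to reject the null hypothesis; the result is not statistically significant at the 0.1 level.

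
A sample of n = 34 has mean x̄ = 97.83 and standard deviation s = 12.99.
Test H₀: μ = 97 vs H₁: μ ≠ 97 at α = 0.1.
One-sample t-test:
H₀: μ = 97
H₁: μ ≠ 97
df = n - 1 = 33
t = (x̄ - μ₀) / (s/√n) = (97.83 - 97) / (12.99/√34) = 0.373
p-value = 0.7119

Since p-value > α = 0.1, we fail to reject H₀.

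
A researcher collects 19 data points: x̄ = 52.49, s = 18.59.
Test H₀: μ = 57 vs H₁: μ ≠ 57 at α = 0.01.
One-sample t-test:
H₀: μ = 57
H₁: μ ≠ 57
df = n - 1 = 18
t = (x̄ - μ₀) / (s/√n) = (52.49 - 57) / (18.59/√19) = -1.057
p-value = 0.3043

Since p-value > α = 0.01, we fail to reject H₀.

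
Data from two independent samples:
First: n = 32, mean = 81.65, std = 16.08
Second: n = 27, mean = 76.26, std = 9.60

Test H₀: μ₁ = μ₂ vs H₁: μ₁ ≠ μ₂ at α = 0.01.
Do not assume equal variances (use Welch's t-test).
Welch's two-sample t-test:
H₀: μ₁ = μ₂
H₁: μ₁ ≠ μ₂
s₁²/n₁ = 16.08²/32 = 8.0802,  s₂²/n₂ = 9.60²/27 = 3.4133
SE = √(s₁²/n₁ + s₂²/n₂) = √(8.0802 + 3.4133) = 3.3902
df (Welch-Satterthwaite) = (s₁²/n₁ + s₂²/n₂)² / [(s₁²/n₁)²/(n₁-1) + (s₂²/n₂)²/(n₂-1)] ≈ 51.72
t = (x̄₁ - x̄₂) / SE = (81.65 - 76.26) / 3.3902 = 5.39 / 3.3902 = 1.590
p-value = 0.1180

Since p-value > α = 0.01, we fail to reject H₀.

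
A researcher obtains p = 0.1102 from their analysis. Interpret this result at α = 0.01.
Since p = 0.1102 > α = 0.01, fail to reject H₀.
There is insufficient evidence to reject the null hypothesis; the result is not statistically significant at the 0.01 level.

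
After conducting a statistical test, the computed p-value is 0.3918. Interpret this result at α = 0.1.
Since p = 0.3918 > α = 0.1, fail to reject H₀.
There is insufficient evidence to reject the null hypothesis; the result is not statistically significant at the 0.1 level.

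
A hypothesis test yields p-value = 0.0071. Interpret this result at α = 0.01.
Since p = 0.0071 < α = 0.01, reject H₀.
There is sufficient evidence to reject the null hypothesis; the result is statistically significant at the 0.01 level.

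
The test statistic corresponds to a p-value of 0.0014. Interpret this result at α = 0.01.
Since p = 0.0014 < α = 0.01, reject H₀.
There is sufficient evidence to reject the null hypothesis; the result is statistically significant at the 0.01 level.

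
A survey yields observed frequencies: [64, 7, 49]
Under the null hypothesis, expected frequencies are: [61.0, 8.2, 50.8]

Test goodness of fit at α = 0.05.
Chi-square goodness of fit test:
H₀: observed counts match expected distribution
H₁: observed counts differ from expected distribution
df = k - 1 = 2
χ² = Σ(O - E)²/E
   = (64 - 61.0)²/61.0 + (7 - 8.2)²/8.2 + (49 - 50.8)²/50.8
   = 0.148 + 0.176 + 0.064
   = 0.39
p-value = 0.8241

Since p-value > α = 0.05, we fail to reject H₀.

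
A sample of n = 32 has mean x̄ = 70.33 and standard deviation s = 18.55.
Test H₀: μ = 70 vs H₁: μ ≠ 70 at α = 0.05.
One-sample t-test:
H₀: μ = 70
H₁: μ ≠ 70
df = n - 1 = 31
t = (x̄ - μ₀) / (s/√n) = (70.33 - 70) / (18.55/√32) = 0.101
p-value = 0.9205

Since p-value > α = 0.05, we fail to reject H₀.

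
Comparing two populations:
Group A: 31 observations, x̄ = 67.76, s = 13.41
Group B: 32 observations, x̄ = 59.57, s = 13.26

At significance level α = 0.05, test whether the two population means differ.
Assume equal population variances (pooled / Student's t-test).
Student's two-sample t-test (equal variances):
H₀: μ₁ = μ₂
H₁: μ₁ ≠ μ₂
df = n₁ + n₂ - 2 = 61
Pooled variance s_p² = [(n₁-1)s₁² + (n₂-1)s₂²] / (n₁ + n₂ - 2) = [(30)(13.41²) + (31)(13.26²)] / 61 = 177.7951
SE = √(s_p²(1/n₁ + 1/n₂)) = √(177.7951 × (1/31 + 1/32)) = 3.3603
t = (x̄₁ - x̄₂) / SE = (67.76 - 59.57) / 3.3603 = 8.19 / 3.3603 = 2.437
p-value = 0.0177

Since p-value < α = 0.05, we reject H₀.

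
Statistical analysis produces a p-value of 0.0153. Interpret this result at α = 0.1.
Since p = 0.0153 < α = 0.1, reject H₀.
There is sufficient evidence to reject the null hypothesis; the result is statistically significant at the 0.1 level.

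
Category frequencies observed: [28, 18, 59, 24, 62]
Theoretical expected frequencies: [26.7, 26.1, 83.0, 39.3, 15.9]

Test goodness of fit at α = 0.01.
Chi-square goodness of fit test:
H₀: observed counts match expected distribution
H₁: observed counts differ from expected distribution
df = k - 1 = 4
χ² = Σ(O - E)²/E
   = (28 - 26.7)²/26.7 + (18 - 26.1)²/26.1 + (59 - 83.0)²/83.0 + (24 - 39.3)²/39.3 + (62 - 15.9)²/15.9
   = 0.063 + 2.514 + 6.940 + 5.956 + 133.661
   = 149.13
p-value < 0.0001

Since p-value < α = 0.01, we reject H₀.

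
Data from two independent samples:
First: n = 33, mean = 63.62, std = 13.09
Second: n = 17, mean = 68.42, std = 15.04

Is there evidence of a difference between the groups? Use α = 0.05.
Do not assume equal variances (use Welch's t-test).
Welch's two-sample t-test:
H₀: μ₁ = μ₂
H₁: μ₁ ≠ μ₂
s₁²/n₁ = 13.09²/33 = 5.1924,  s₂²/n₂ = 15.04²/17 = 13.3060
SE = √(s₁²/n₁ + s₂²/n₂) = √(5.1924 + 13.3060) = 4.3010
df (Welch-Satterthwaite) = (s₁²/n₁ + s₂²/n₂)² / [(s₁²/n₁)²/(n₁-1) + (s₂²/n₂)²/(n₂-1)] ≈ 28.74
t = (x̄₁ - x̄₂) / SE = (63.62 - 68.42) / 4.3010 = -4.80 / 4.3010 = -1.116
p-value = 0.2737

Since p-value > α = 0.05, we fail to reject H₀.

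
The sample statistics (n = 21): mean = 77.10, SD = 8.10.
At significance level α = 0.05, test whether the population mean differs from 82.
One-sample t-test:
H₀: μ = 82
H₁: μ ≠ 82
df = n - 1 = 20
t = (x̄ - μ₀) / (s/√n) = (77.10 - 82) / (8.10/√21) = -2.772
p-value = 0.0118

Since p-value < α = 0.05, we reject H₀.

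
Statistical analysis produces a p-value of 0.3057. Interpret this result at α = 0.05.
Since p = 0.3057 > α = 0.05, fail to reject H₀.
There is insufficient evidence to reject the null hypothesis; the result is not statistically significant at the 0.05 level.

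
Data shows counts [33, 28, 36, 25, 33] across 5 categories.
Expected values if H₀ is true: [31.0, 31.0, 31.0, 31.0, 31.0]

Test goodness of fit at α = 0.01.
Chi-square goodness of fit test:
H₀: observed counts match expected distribution
H₁: observed counts differ from expected distribution
df = k - 1 = 4
χ² = Σ(O - E)²/E
   = (33 - 31.0)²/31.0 + (28 - 31.0)²/31.0 + (36 - 31.0)²/31.0 + (25 - 31.0)²/31.0 + (33 - 31.0)²/31.0
   = 0.129 + 0.290 + 0.806 + 1.161 + 0.129
   = 2.52
p-value = 0.6417

Since p-value > α = 0.01, we fail to reject H₀.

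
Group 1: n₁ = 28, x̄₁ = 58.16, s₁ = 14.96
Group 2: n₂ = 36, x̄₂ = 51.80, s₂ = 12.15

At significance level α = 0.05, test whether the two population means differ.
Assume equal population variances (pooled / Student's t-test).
Student's two-sample t-test (equal variances):
H₀: μ₁ = μ₂
H₁: μ₁ ≠ μ₂
df = n₁ + n₂ - 2 = 62
Pooled variance s_p² = [(n₁-1)s₁² + (n₂-1)s₂²] / (n₁ + n₂ - 2) = [(27)(14.96²) + (35)(12.15²)] / 62 = 180.7973
SE = √(s_p²(1/n₁ + 1/n₂)) = √(180.7973 × (1/28 + 1/36)) = 3.3881
t = (x̄₁ - x̄₂) / SE = (58.16 - 51.80) / 3.3881 = 6.36 / 3.3881 = 1.877
p-value = 0.0652

Since p-value > α = 0.05, we fail to reject H₀.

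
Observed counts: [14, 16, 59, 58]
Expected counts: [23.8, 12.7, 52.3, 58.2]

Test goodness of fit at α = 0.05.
Chi-square goodness of fit test:
H₀: observed counts match expected distribution
H₁: observed counts differ from expected distribution
df = k - 1 = 3
χ² = Σ(O - E)²/E
   = (14 - 23.8)²/23.8 + (16 - 12.7)²/12.7 + (59 - 52.3)²/52.3 + (58 - 58.2)²/58.2
   = 4.035 + 0.857 + 0.858 + 0.001
   = 5.75
p-value = 0.1243

Since p-value > α = 0.05, we fail to reject H₀.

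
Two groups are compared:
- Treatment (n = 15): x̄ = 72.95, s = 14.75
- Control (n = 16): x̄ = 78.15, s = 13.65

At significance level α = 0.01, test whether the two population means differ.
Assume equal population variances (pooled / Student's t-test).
Student's two-sample t-test (equal variances):
H₀: μ₁ = μ₂
H₁: μ₁ ≠ μ₂
df = n₁ + n₂ - 2 = 29
Pooled variance s_p² = [(n₁-1)s₁² + (n₂-1)s₂²] / (n₁ + n₂ - 2) = [(14)(14.75²) + (15)(13.65²)] / 29 = 201.4039
SE = √(s_p²(1/n₁ + 1/n₂)) = √(201.4039 × (1/15 + 1/16)) = 5.1005
t = (x̄₁ - x̄₂) / SE = (72.95 - 78.15) / 5.1005 = -5.20 / 5.1005 = -1.020
p-value = 0.3164

Since p-value > α = 0.01, we fail to reject H₀.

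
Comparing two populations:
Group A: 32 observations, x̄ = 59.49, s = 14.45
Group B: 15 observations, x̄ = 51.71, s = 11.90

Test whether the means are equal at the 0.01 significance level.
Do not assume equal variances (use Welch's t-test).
Welch's two-sample t-test:
H₀: μ₁ = μ₂
H₁: μ₁ ≠ μ₂
s₁²/n₁ = 14.45²/32 = 6.5251,  s₂²/n₂ = 11.90²/15 = 9.4407
SE = √(s₁²/n₁ + s₂²/n₂) = √(6.5251 + 9.4407) = 3.9957
df (Welch-Satterthwaite) = (s₁²/n₁ + s₂²/n₂)² / [(s₁²/n₁)²/(n₁-1) + (s₂²/n₂)²/(n₂-1)] ≈ 32.94
t = (x̄₁ - x̄₂) / SE = (59.49 - 51.71) / 3.9957 = 7.78 / 3.9957 = 1.947
p-value = 0.0601

Since p-value > α = 0.01, we fail to reject H₀.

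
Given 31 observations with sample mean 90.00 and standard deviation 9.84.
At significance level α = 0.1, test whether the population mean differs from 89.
One-sample t-test:
H₀: μ = 89
H₁: μ ≠ 89
df = n - 1 = 30
t = (x̄ - μ₀) / (s/√n) = (90.00 - 89) / (9.84/√31) = 0.566
p-value = 0.5757

Since p-value > α = 0.1, we fail to reject H₀.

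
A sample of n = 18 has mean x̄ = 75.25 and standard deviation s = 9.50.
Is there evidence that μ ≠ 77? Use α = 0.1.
One-sample t-test:
H₀: μ = 77
H₁: μ ≠ 77
df = n - 1 = 17
t = (x̄ - μ₀) / (s/√n) = (75.25 - 77) / (9.50/√18) = -0.782
p-value = 0.4452

Since p-value > α = 0.1, we fail to reject H₀.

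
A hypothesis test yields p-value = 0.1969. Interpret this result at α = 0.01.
Since p = 0.1969 > α = 0.01, fail to reject H₀.
There is insufficient evidence to reject the null hypothesis; the result is not statistically significant at the 0.01 level.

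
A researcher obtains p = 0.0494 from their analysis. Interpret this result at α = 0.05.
Since p = 0.0494 < α = 0.05, reject H₀.
There is sufficient evidence to reject the null hypothesis; the result is statistically significant at the 0.05 level.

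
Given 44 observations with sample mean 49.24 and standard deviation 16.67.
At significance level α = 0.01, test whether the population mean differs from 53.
One-sample t-test:
H₀: μ = 53
H₁: μ ≠ 53
df = n - 1 = 43
t = (x̄ - μ₀) / (s/√n) = (49.24 - 53) / (16.67/√44) = -1.496
p-value = 0.1419

Since p-value > α = 0.01, we fail to reject H₀.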